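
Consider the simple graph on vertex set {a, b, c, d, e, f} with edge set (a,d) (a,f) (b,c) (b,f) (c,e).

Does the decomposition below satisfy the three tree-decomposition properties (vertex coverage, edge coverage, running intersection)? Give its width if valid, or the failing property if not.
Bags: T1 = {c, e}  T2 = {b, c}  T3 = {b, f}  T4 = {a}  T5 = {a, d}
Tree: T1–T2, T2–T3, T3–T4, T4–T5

No — edge (f,a) lies in no bag.

A tree decomposition must satisfy three properties: every vertex lies in some bag; for every edge, both endpoints lie together in some bag; and for every vertex, the bags containing it form a connected subtree. Here edge (f,a) lies in no bag, so the decomposition is invalid.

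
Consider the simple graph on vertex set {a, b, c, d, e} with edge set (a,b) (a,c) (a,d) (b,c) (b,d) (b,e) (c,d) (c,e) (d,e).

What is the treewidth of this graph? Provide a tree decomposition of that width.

Treewidth 3.
One optimal decomposition is:
Bags: B1 = {a, b, c, d}  B2 = {b, c, d, e}
Tree: B1–B2

The largest bag has 4 vertices, giving width 3; this decomposition certifies tw(G) ≤ 3. On the other hand G contains the 4-clique {b, c, d, e}. A clique must lie in a single bag of any decomposition, so no decomposition can have width below 3. Combining the bounds, tw(G) = 3.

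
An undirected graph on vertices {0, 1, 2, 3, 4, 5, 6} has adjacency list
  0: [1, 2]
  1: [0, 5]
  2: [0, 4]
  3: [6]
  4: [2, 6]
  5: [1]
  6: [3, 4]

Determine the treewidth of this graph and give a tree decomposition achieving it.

Treewidth 1.
One optimal decomposition is:
Bags: B1 = {1, 5}  B2 = {0, 1}  B3 = {0, 2}  B4 = {2, 4}  B5 = {4, 6}  B6 = {3, 6}
Tree: B1–B2, B2–B3, B3–B4, B4–B5, B5–B6

Each bag holds 2 vertices, so the decomposition has width 1, which upper-bounds the treewidth. Since G has at least one edge (e.g. 5–1), it is not an edgeless graph, so tw(G) ≥ 1. Therefore the treewidth is 1.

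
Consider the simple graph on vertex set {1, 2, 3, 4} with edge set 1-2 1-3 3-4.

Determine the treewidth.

1

A width-1 tree decomposition is:
Bags: B1 = {1, 3}  B2 = {3, 4}  B3 = {1, 2}
Tree: B1–B2, B1–B3
Each bag holds 2 vertices, so the decomposition has width 1, which upper-bounds the treewidth. Any graph with an edge has treewidth ≥ 1, and G has the edge 1–3. The upper and lower bounds meet at 1, so that is the treewidth.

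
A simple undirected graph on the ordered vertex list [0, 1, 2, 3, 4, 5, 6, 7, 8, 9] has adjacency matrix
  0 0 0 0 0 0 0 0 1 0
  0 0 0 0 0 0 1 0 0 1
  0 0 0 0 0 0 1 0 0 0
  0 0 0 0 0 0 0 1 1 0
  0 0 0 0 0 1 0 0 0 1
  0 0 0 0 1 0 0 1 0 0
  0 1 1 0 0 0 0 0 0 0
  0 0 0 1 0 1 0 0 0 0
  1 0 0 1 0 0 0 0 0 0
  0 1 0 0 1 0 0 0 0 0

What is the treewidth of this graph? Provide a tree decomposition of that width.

Treewidth 1.
Bags: B1 = {0, 8}  B2 = {3, 8}  B3 = {3, 7}  B4 = {5, 7}  B5 = {4, 5}  B6 = {4, 9}  B7 = {1, 9}  B8 = {1, 6}  B9 = {2, 6}
Tree: B1–B2, B2–B3, B3–B4, B4–B5, B5–B6, B6–B7, B7–B8, B8–B9

Each bag holds 2 vertices, so the decomposition has width 1, which upper-bounds the treewidth. G has an edge, so its treewidth is at least 1. Hence tw(G) = 1 exactly.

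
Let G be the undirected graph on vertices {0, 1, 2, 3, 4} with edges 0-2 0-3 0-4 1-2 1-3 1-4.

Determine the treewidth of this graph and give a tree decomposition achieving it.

Treewidth 2.
One optimal decomposition is:
Bags: B1 = {0, 1, 3}  B2 = {0, 1, 2}  B3 = {0, 1, 4}
Tree: B1–B2, B2–B3

Each bag holds 3 vertices, so the decomposition has width 2, which upper-bounds the treewidth. The edges 0–3–1–2–0 form a cycle, so G is not a tree and its treewidth is at least 2. The upper and lower bounds meet at 2, so that is the treewidth.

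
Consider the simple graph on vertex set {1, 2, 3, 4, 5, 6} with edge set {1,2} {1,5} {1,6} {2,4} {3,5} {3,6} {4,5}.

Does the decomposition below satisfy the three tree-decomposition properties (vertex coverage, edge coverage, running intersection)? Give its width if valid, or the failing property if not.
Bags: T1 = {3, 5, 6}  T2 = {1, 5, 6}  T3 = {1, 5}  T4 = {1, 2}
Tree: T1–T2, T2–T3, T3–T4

A tree decomposition must satisfy three properties: every vertex lies in some bag; for every edge, both endpoints lie together in some bag; and for every vertex, the bags containing it form a connected subtree. Here vertex 4 appears in no bag, so the decomposition is invalid.

No — vertex 4 appears in no bag.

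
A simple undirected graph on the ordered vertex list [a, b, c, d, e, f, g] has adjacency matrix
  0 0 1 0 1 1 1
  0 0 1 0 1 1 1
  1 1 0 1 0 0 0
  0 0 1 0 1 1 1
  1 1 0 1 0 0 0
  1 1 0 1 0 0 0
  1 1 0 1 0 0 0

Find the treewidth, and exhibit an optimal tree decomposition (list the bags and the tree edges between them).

Treewidth 3.
One such decomposition:
Bags: B1 = {a, b, d, e}  B2 = {a, b, d, g}  B3 = {a, b, c, d}  B4 = {a, b, d, f}
Tree: B1–B2, B2–B3, B3–B4

Every bag has size at most 4, so the width is 4 − 1 = 3 and tw(G) ≤ 3. For the lower bound: the 4 vertex sets {b,e}, {d,g}, {a}, {c} are disjoint, each induces a connected subgraph, and every pair is joined by at least one edge of G. Contracting each set to a single vertex therefore yields K_{4} as a minor, and since treewidth is minor-monotone, tw(G) ≥ tw(K_{4}) = 3. Hence tw(G) = 3 exactly.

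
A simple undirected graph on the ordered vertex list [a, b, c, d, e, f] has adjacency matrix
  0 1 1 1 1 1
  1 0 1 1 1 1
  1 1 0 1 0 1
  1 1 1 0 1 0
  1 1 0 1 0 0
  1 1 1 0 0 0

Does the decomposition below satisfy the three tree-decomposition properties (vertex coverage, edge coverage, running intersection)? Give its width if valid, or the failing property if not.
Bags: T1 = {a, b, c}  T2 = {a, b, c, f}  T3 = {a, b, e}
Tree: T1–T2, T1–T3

No — vertex d appears in no bag.

A tree decomposition must satisfy three properties: every vertex lies in some bag; for every edge, both endpoints lie together in some bag; and for every vertex, the bags containing it form a connected subtree. Here vertex d appears in no bag, so the decomposition is invalid.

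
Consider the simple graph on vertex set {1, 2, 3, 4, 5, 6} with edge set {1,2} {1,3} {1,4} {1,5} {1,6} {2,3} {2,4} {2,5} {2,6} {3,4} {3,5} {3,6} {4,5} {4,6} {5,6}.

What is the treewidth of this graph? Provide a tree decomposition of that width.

With just one bag of size 6, the width is 6 − 1 = 5, so tw(G) ≤ 5. On the other hand G contains the 6-clique {1, 2, 3, 4, 5, 6}. A clique must lie in a single bag of any decomposition, so no decomposition can have width below 5. The upper and lower bounds meet at 5, so that is the treewidth.

Treewidth 5.
One such decomposition:
Bags: B1 = {1, 2, 3, 4, 5, 6}
Tree: (single bag)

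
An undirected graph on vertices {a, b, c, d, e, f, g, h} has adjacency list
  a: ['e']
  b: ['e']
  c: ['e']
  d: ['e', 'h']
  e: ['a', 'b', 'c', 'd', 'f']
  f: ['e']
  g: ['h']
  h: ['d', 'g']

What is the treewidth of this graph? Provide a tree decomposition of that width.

Each bag holds 2 vertices, so the decomposition has width 1, which upper-bounds the treewidth. G has an edge, so its treewidth is at least 1. Combining the bounds, tw(G) = 1.

Treewidth 1.
One optimal decomposition is:
Bags: B1 = {c, e}  B2 = {d, e}  B3 = {b, e}  B4 = {e, f}  B5 = {a, e}  B6 = {d, h}  B7 = {g, h}
Tree: B1–B2, B1–B3, B3–B4, B2–B5, B2–B6, B6–B7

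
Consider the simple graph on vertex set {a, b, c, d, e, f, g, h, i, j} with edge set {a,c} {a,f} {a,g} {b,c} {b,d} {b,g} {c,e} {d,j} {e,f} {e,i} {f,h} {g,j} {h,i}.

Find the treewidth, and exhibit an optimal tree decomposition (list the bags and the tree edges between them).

Treewidth 2.
One optimal decomposition is:
Bags: B1 = {f, h, i}  B2 = {e, f, i}  B3 = {a, e, f}  B4 = {a, c, e}  B5 = {a, c, g}  B6 = {b, c, g}  B7 = {b, g, j}  B8 = {b, d, j}
Tree: B1–B2, B2–B3, B3–B4, B4–B5, B5–B6, B6–B7, B7–B8

Each bag holds 3 vertices, so the decomposition has width 2, which upper-bounds the treewidth. Since h–i–e–f–h is a cycle in G, G is not acyclic. Forests are exactly the graphs of treewidth ≤ 1, so tw(G) ≥ 2. Therefore the treewidth is 2.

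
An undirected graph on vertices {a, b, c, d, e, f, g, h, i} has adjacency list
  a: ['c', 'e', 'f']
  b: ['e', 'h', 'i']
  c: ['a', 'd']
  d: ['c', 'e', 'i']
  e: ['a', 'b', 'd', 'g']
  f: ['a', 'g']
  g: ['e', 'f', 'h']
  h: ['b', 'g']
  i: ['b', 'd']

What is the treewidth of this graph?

3

A width-3 tree decomposition is:
Bags: B1 = {a, c, d, f}  B2 = {a, d, e, f}  B3 = {d, e, f, g}  B4 = {d, e, g, i}  B5 = {b, e, g, i}  B6 = {b, g, h, i}
Tree: B1–B2, B2–B3, B3–B4, B4–B5, B5–B6
The largest bag has 4 vertices, giving width 3; this decomposition certifies tw(G) ≤ 3. For the lower bound: the 4 vertex sets {a,c,f}, {d}, {e}, {b,g,h,i} are disjoint, each induces a connected subgraph, and every pair is joined by at least one edge of G. Contracting each set to a single vertex therefore yields K_{4} as a minor, and since treewidth is minor-monotone, tw(G) ≥ tw(K_{4}) = 3. The upper and lower bounds meet at 3, so that is the treewidth.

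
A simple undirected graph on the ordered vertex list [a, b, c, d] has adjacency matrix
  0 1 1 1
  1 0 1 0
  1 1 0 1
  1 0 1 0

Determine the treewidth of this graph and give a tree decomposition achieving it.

Treewidth 2.
Bags: B1 = {a, c, d}  B2 = {a, b, c}
Tree: B1–B2

The largest bag has 3 vertices, giving width 2; this decomposition certifies tw(G) ≤ 2. For the lower bound, the 3 vertices {a, c, d} are pairwise adjacent, and any tree decomposition puts a clique entirely inside one bag — forcing width ≥ 2. The upper and lower bounds meet at 2, so that is the treewidth.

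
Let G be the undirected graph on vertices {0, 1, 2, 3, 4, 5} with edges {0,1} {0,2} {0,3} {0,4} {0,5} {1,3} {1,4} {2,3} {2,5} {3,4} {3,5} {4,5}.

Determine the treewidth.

A width-3 tree decomposition is:
Bags: B1 = {0, 2, 3, 5}  B2 = {0, 3, 4, 5}  B3 = {0, 1, 3, 4}
Tree: B1–B2, B2–B3
Every bag has size at most 4, so the width is 4 − 1 = 3 and tw(G) ≤ 3. Conversely, {0, 2, 3, 5} is a clique of size 4, and the vertices of any clique must share a bag in every tree decomposition; so some bag has ≥ 4 vertices and tw(G) ≥ 3. Therefore the treewidth is 3.

3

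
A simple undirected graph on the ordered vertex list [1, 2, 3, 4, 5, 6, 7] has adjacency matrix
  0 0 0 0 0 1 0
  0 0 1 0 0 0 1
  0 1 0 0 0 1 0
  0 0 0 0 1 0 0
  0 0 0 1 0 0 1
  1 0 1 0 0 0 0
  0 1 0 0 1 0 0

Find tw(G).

1

A width-1 tree decomposition is:
Bags: B1 = {1, 6}  B2 = {3, 6}  B3 = {2, 3}  B4 = {2, 7}  B5 = {5, 7}  B6 = {4, 5}
Tree: B1–B2, B2–B3, B3–B4, B4–B5, B5–B6
Each bag holds 2 vertices, so the decomposition has width 1, which upper-bounds the treewidth. Since G has at least one edge (e.g. 1–6), it is not an edgeless graph, so tw(G) ≥ 1. Therefore the treewidth is 1.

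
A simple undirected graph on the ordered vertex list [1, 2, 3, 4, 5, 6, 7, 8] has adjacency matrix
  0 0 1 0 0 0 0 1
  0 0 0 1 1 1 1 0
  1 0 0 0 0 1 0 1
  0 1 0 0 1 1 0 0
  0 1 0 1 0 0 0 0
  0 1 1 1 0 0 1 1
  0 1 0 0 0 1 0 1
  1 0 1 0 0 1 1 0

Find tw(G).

A width-2 tree decomposition is:
Bags: B1 = {3, 6, 8}  B2 = {6, 7, 8}  B3 = {2, 6, 7}  B4 = {2, 4, 6}  B5 = {1, 3, 8}  B6 = {2, 4, 5}
Tree: B1–B2, B2–B3, B3–B4, B1–B5, B4–B6
Every bag has size at most 3, so the width is 3 − 1 = 2 and tw(G) ≤ 2. On the other hand G contains the 3-clique {1, 3, 8}. A clique must lie in a single bag of any decomposition, so no decomposition can have width below 2. Combining the bounds, tw(G) = 2.

2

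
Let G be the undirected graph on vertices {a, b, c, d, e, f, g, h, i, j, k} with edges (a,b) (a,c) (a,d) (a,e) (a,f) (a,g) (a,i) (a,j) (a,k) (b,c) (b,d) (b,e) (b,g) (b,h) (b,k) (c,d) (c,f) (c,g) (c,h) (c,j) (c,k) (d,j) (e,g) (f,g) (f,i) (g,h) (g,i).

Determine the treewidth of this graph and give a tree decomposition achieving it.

Treewidth 3.
One such decomposition:
Bags: B1 = {a, b, c, k}  B2 = {a, b, c, g}  B3 = {a, c, f, g}  B4 = {a, b, c, d}  B5 = {b, c, g, h}  B6 = {a, c, d, j}  B7 = {a, f, g, i}  B8 = {a, b, e, g}
Tree: B1–B2, B2–B3, B2–B4, B2–B5, B4–B6, B3–B7, B2–B8

The largest bag has 4 vertices, giving width 3; this decomposition certifies tw(G) ≤ 3. For the lower bound, the 4 vertices {b, c, g, h} are pairwise adjacent, and any tree decomposition puts a clique entirely inside one bag — forcing width ≥ 3. Hence tw(G) = 3 exactly.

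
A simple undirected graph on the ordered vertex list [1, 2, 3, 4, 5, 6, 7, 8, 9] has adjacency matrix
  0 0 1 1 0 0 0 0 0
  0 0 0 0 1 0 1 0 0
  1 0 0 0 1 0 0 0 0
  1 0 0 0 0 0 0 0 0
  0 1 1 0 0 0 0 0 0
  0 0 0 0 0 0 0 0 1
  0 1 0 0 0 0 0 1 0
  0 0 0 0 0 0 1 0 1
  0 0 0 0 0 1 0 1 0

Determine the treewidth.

1

A width-1 tree decomposition is:
Bags: B1 = {6, 9}  B2 = {8, 9}  B3 = {7, 8}  B4 = {2, 7}  B5 = {2, 5}  B6 = {3, 5}  B7 = {1, 3}  B8 = {1, 4}
Tree: B1–B2, B2–B3, B3–B4, B4–B5, B5–B6, B6–B7, B7–B8
Every bag has size at most 2, so the width is 2 − 1 = 1 and tw(G) ≤ 1. Since G has at least one edge (e.g. 6–9), it is not an edgeless graph, so tw(G) ≥ 1. Hence tw(G) = 1 exactly.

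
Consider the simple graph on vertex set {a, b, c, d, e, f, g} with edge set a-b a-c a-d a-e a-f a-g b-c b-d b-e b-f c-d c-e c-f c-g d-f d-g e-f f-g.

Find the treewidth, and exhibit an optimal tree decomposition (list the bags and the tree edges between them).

Every bag has size at most 5, so the width is 5 − 1 = 4 and tw(G) ≤ 4. On the other hand G contains the 5-clique {a, c, d, f, g}. A clique must lie in a single bag of any decomposition, so no decomposition can have width below 4. Therefore the treewidth is 4.

Treewidth 4.
Bags: B1 = {a, b, c, d, f}  B2 = {a, c, d, f, g}  B3 = {a, b, c, e, f}
Tree: B1–B2, B1–B3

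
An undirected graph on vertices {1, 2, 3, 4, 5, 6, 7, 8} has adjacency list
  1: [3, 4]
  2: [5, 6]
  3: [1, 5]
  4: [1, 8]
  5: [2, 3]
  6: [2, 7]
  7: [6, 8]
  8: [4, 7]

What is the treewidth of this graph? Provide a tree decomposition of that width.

Treewidth 2.
One optimal decomposition is:
Bags: B1 = {2, 3, 5}  B2 = {2, 3, 6}  B3 = {3, 6, 7}  B4 = {3, 7, 8}  B5 = {3, 4, 8}  B6 = {1, 3, 4}
Tree: B1–B2, B2–B3, B3–B4, B4–B5, B5–B6

Every bag has size at most 3, so the width is 3 − 1 = 2 and tw(G) ≤ 2. Since 3–5–2–6–7–8–4–1–3 is a cycle in G, G is not acyclic. Forests are exactly the graphs of treewidth ≤ 1, so tw(G) ≥ 2. Therefore the treewidth is 2.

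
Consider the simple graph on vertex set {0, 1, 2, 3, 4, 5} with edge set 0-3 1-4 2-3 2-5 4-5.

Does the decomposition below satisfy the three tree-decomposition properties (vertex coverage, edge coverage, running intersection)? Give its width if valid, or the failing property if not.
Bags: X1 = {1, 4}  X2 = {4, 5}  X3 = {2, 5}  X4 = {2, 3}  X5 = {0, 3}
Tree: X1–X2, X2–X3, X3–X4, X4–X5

Yes; width 1.

Vertex coverage: the bags together contain {0, 1, 2, 3, 4, 5}, the full vertex set. Edge coverage: each edge of G has both endpoints in at least one bag. Running intersection: for every vertex, the bags containing it form a connected subtree. All three properties hold, so this is a valid tree decomposition of width max|bag| − 1 = 1, and hence tw(G) ≤ 1.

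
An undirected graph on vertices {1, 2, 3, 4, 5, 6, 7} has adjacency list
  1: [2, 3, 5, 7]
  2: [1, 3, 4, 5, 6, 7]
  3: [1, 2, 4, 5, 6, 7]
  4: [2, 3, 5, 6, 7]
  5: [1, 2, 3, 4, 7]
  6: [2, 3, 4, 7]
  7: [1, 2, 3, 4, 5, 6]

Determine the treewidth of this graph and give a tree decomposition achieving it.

The largest bag has 5 vertices, giving width 4; this decomposition certifies tw(G) ≤ 4. For the lower bound, the 5 vertices {1, 2, 3, 5, 7} are pairwise adjacent, and any tree decomposition puts a clique entirely inside one bag — forcing width ≥ 4. Therefore the treewidth is 4.

Treewidth 4.
One such decomposition:
Bags: B1 = {2, 3, 4, 5, 7}  B2 = {1, 2, 3, 5, 7}  B3 = {2, 3, 4, 6, 7}
Tree: B1–B2, B1–B3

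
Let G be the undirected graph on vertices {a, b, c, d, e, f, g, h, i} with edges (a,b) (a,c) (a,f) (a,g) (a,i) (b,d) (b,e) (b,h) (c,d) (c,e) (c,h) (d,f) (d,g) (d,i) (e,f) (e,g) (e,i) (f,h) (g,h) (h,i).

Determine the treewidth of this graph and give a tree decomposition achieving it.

Each bag holds 5 vertices, so the decomposition has width 4, which upper-bounds the treewidth. For the lower bound: the 5 vertex sets {a,i}, {d,g}, {c,h}, {e}, {f} are disjoint, each induces a connected subgraph, and every pair is joined by at least one edge of G. Contracting each set to a single vertex therefore yields K_{5} as a minor, and since treewidth is minor-monotone, tw(G) ≥ tw(K_{5}) = 4. Combining the bounds, tw(G) = 4.

Treewidth 4.
One optimal decomposition is:
Bags: B1 = {a, d, e, h, i}  B2 = {a, d, e, g, h}  B3 = {a, c, d, e, h}  B4 = {a, d, e, f, h}  B5 = {a, b, d, e, h}
Tree: B1–B2, B2–B3, B3–B4, B4–B5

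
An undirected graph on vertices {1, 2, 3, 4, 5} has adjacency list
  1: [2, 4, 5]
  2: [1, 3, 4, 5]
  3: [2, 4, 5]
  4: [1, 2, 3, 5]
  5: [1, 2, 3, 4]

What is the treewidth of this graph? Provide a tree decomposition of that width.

Each bag holds 4 vertices, so the decomposition has width 3, which upper-bounds the treewidth. Conversely, {1, 2, 4, 5} is a clique of size 4, and the vertices of any clique must share a bag in every tree decomposition; so some bag has ≥ 4 vertices and tw(G) ≥ 3. Therefore the treewidth is 3.

Treewidth 3.
One optimal decomposition is:
Bags: B1 = {1, 2, 4, 5}  B2 = {2, 3, 4, 5}
Tree: B1–B2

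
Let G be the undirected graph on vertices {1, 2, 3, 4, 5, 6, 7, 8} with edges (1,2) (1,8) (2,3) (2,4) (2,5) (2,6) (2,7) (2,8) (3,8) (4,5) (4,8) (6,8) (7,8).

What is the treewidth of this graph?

2

A width-2 tree decomposition is:
Bags: B1 = {2, 6, 8}  B2 = {2, 4, 8}  B3 = {2, 4, 5}  B4 = {2, 3, 8}  B5 = {1, 2, 8}  B6 = {2, 7, 8}
Tree: B1–B2, B2–B3, B2–B4, B4–B5, B2–B6
Each bag holds 3 vertices, so the decomposition has width 2, which upper-bounds the treewidth. For the lower bound, the 3 vertices {1, 2, 8} are pairwise adjacent, and any tree decomposition puts a clique entirely inside one bag — forcing width ≥ 2. The upper and lower bounds meet at 2, so that is the treewidth.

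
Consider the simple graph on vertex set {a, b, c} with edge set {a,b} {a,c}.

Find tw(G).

1

A width-1 tree decomposition is:
Bags: B1 = {a, c}  B2 = {a, b}
Tree: B1–B2
The largest bag has 2 vertices, giving width 1; this decomposition certifies tw(G) ≤ 1. Any graph with an edge has treewidth ≥ 1, and G has the edge c–a. Combining the bounds, tw(G) = 1.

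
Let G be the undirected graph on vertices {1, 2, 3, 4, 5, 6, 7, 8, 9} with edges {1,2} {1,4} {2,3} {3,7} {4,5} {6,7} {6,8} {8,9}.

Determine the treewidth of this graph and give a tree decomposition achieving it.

Treewidth 1.
One such decomposition:
Bags: B1 = {8, 9}  B2 = {6, 8}  B3 = {6, 7}  B4 = {3, 7}  B5 = {2, 3}  B6 = {1, 2}  B7 = {1, 4}  B8 = {4, 5}
Tree: B1–B2, B2–B3, B3–B4, B4–B5, B5–B6, B6–B7, B7–B8

Every bag has size at most 2, so the width is 2 − 1 = 1 and tw(G) ≤ 1. Since G has at least one edge (e.g. 9–8), it is not an edgeless graph, so tw(G) ≥ 1. The upper and lower bounds meet at 1, so that is the treewidth.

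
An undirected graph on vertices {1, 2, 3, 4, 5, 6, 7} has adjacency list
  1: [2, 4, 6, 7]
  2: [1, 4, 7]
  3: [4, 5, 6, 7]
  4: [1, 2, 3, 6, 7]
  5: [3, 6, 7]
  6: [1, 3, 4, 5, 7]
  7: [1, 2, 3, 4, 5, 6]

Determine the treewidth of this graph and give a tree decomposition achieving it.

Every bag has size at most 4, so the width is 4 − 1 = 3 and tw(G) ≤ 3. On the other hand G contains the 4-clique {1, 2, 4, 7}. A clique must lie in a single bag of any decomposition, so no decomposition can have width below 3. Hence tw(G) = 3 exactly.

Treewidth 3.
One optimal decomposition is:
Bags: B1 = {1, 4, 6, 7}  B2 = {3, 4, 6, 7}  B3 = {1, 2, 4, 7}  B4 = {3, 5, 6, 7}
Tree: B1–B2, B1–B3, B2–B4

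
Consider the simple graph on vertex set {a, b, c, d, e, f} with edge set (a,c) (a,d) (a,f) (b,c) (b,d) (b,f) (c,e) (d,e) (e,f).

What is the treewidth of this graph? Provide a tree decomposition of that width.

Treewidth 3.
Bags: B1 = {a, b, d, e}  B2 = {a, b, e, f}  B3 = {a, b, c, e}
Tree: B1–B2, B2–B3

Each bag holds 4 vertices, so the decomposition has width 3, which upper-bounds the treewidth. For the lower bound: the 4 vertex sets {a,d}, {e,f}, {b}, {c} are disjoint, each induces a connected subgraph, and every pair is joined by at least one edge of G. Contracting each set to a single vertex therefore yields K_{4} as a minor, and since treewidth is minor-monotone, tw(G) ≥ tw(K_{4}) = 3. The upper and lower bounds meet at 3, so that is the treewidth.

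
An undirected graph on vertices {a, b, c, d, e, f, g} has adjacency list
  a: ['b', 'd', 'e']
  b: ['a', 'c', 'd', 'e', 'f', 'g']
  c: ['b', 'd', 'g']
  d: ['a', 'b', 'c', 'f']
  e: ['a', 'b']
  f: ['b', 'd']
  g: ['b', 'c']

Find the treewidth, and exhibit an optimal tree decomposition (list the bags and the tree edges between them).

Treewidth 2.
One optimal decomposition is:
Bags: B1 = {b, c, d}  B2 = {a, b, d}  B3 = {a, b, e}  B4 = {b, c, g}  B5 = {b, d, f}
Tree: B1–B2, B2–B3, B1–B4, B2–B5

The largest bag has 3 vertices, giving width 2; this decomposition certifies tw(G) ≤ 2. On the other hand G contains the 3-clique {b, d, f}. A clique must lie in a single bag of any decomposition, so no decomposition can have width below 2. Hence tw(G) = 2 exactly.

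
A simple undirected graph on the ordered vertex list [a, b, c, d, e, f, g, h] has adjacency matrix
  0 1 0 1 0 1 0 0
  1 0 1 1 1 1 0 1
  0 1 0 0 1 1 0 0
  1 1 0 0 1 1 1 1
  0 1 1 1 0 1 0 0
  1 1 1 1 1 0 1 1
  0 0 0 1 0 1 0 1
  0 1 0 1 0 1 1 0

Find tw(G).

3

A width-3 tree decomposition is:
Bags: B1 = {b, d, e, f}  B2 = {a, b, d, f}  B3 = {b, c, e, f}  B4 = {b, d, f, h}  B5 = {d, f, g, h}
Tree: B1–B2, B1–B3, B1–B4, B4–B5
Every bag has size at most 4, so the width is 4 − 1 = 3 and tw(G) ≤ 3. For the lower bound, the 4 vertices {d, f, g, h} are pairwise adjacent, and any tree decomposition puts a clique entirely inside one bag — forcing width ≥ 3. Therefore the treewidth is 3.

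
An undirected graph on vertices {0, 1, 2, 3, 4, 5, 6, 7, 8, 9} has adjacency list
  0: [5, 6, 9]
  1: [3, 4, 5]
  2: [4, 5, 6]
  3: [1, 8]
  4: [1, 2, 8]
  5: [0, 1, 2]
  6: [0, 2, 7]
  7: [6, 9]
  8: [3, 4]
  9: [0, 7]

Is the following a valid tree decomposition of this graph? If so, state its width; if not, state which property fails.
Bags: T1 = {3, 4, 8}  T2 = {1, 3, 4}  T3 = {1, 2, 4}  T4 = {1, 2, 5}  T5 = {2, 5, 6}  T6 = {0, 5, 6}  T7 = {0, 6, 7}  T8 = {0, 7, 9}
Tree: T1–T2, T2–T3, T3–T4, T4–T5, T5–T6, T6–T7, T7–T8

Yes; width 2.

Vertex coverage: the bags together contain {0, 1, 2, 3, 4, 5, 6, 7, 8, 9}, the full vertex set. Edge coverage: each edge of G has both endpoints in at least one bag. Running intersection: for every vertex, the bags containing it form a connected subtree. All three properties hold, so this is a valid tree decomposition of width max|bag| − 1 = 2, and hence tw(G) ≤ 2.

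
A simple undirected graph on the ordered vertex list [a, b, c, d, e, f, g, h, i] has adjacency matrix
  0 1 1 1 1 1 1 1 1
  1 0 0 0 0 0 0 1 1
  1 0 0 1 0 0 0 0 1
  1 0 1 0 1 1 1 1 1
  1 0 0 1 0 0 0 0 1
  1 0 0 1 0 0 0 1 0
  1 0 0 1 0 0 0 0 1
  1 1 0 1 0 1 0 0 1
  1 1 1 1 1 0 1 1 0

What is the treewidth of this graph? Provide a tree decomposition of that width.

The largest bag has 4 vertices, giving width 3; this decomposition certifies tw(G) ≤ 3. For the lower bound, the 4 vertices {a, d, f, h} are pairwise adjacent, and any tree decomposition puts a clique entirely inside one bag — forcing width ≥ 3. Hence tw(G) = 3 exactly.

Treewidth 3.
One such decomposition:
Bags: B1 = {a, d, h, i}  B2 = {a, d, g, i}  B3 = {a, d, f, h}  B4 = {a, d, e, i}  B5 = {a, b, h, i}  B6 = {a, c, d, i}
Tree: B1–B2, B1–B3, B2–B4, B1–B5, B2–B6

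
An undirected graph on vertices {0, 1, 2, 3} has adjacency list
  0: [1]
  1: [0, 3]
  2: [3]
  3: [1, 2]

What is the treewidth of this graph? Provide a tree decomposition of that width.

The largest bag has 2 vertices, giving width 1; this decomposition certifies tw(G) ≤ 1. G has an edge, so its treewidth is at least 1. The upper and lower bounds meet at 1, so that is the treewidth.

Treewidth 1.
Bags: B1 = {1, 3}  B2 = {0, 1}  B3 = {2, 3}
Tree: B1–B2, B1–B3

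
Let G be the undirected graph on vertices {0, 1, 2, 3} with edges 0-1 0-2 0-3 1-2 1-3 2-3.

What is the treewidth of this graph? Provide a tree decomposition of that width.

Treewidth 3.
One optimal decomposition is:
Bags: B1 = {0, 1, 2, 3}
Tree: (single bag)

With just one bag of size 4, the width is 4 − 1 = 3, so tw(G) ≤ 3. For the lower bound, the 4 vertices {0, 1, 2, 3} are pairwise adjacent, and any tree decomposition puts a clique entirely inside one bag — forcing width ≥ 3. The upper and lower bounds meet at 3, so that is the treewidth.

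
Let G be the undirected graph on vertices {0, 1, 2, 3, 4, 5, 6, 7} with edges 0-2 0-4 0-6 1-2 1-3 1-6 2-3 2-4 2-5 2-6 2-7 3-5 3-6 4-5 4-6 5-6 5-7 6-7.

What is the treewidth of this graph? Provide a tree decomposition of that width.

Every bag has size at most 4, so the width is 4 − 1 = 3 and tw(G) ≤ 3. For the lower bound, the 4 vertices {0, 2, 4, 6} are pairwise adjacent, and any tree decomposition puts a clique entirely inside one bag — forcing width ≥ 3. Therefore the treewidth is 3.

Treewidth 3.
One such decomposition:
Bags: B1 = {0, 2, 4, 6}  B2 = {2, 4, 5, 6}  B3 = {2, 3, 5, 6}  B4 = {1, 2, 3, 6}  B5 = {2, 5, 6, 7}
Tree: B1–B2, B2–B3, B3–B4, B3–B5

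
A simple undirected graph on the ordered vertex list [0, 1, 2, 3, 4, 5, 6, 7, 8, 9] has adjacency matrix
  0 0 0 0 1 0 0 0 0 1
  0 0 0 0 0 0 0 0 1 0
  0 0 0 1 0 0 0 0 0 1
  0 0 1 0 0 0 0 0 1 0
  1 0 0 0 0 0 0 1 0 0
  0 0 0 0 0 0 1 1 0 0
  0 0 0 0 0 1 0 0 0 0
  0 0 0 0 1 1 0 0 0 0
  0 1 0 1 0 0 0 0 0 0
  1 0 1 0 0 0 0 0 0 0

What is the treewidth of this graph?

A width-1 tree decomposition is:
Bags: B1 = {1, 8}  B2 = {3, 8}  B3 = {2, 3}  B4 = {2, 9}  B5 = {0, 9}  B6 = {0, 4}  B7 = {4, 7}  B8 = {5, 7}  B9 = {5, 6}
Tree: B1–B2, B2–B3, B3–B4, B4–B5, B5–B6, B6–B7, B7–B8, B8–B9
Each bag holds 2 vertices, so the decomposition has width 1, which upper-bounds the treewidth. Any graph with an edge has treewidth ≥ 1, and G has the edge 1–8. Therefore the treewidth is 1.

1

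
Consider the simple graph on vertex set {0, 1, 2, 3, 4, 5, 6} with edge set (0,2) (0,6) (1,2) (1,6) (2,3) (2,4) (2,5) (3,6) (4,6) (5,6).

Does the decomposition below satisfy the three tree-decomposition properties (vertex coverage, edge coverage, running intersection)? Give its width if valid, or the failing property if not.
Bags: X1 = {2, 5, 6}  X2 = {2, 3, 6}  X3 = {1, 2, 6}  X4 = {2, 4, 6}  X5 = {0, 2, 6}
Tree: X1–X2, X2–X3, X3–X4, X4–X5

Every vertex of G appears in some bag (union = {0, 1, 2, 3, 4, 5, 6}); every edge is covered by a bag; and for each vertex v the set of bags containing v is connected in the bag tree. The decomposition is therefore valid. The largest bag has 3 vertices, so the width is 2.

Yes; width 2.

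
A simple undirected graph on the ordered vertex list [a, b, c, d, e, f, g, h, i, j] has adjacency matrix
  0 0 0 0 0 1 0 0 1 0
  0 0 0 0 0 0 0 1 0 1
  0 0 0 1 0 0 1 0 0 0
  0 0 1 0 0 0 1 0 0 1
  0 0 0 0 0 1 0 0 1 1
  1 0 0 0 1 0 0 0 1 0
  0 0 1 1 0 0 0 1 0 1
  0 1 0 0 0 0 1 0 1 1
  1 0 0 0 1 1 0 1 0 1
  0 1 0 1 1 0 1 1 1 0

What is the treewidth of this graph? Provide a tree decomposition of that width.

Treewidth 2.
Bags: B1 = {a, f, i}  B2 = {e, f, i}  B3 = {e, i, j}  B4 = {h, i, j}  B5 = {b, h, j}  B6 = {g, h, j}  B7 = {d, g, j}  B8 = {c, d, g}
Tree: B1–B2, B2–B3, B3–B4, B4–B5, B4–B6, B6–B7, B7–B8

Each bag holds 3 vertices, so the decomposition has width 2, which upper-bounds the treewidth. On the other hand G contains the 3-clique {a, f, i}. A clique must lie in a single bag of any decomposition, so no decomposition can have width below 2. Hence tw(G) = 2 exactly.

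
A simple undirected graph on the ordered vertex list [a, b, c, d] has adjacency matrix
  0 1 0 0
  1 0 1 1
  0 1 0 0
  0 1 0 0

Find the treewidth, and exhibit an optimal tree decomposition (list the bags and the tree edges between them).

Treewidth 1.
Bags: B1 = {b, c}  B2 = {b, d}  B3 = {a, b}
Tree: B1–B2, B1–B3

Each bag holds 2 vertices, so the decomposition has width 1, which upper-bounds the treewidth. Since G has at least one edge (e.g. c–b), it is not an edgeless graph, so tw(G) ≥ 1. Therefore the treewidth is 1.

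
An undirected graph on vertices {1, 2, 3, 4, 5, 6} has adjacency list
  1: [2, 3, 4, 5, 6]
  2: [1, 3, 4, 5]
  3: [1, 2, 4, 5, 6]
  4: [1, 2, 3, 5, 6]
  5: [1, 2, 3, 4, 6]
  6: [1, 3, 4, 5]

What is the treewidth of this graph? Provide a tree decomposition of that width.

The largest bag has 5 vertices, giving width 4; this decomposition certifies tw(G) ≤ 4. Conversely, {1, 2, 3, 4, 5} is a clique of size 5, and the vertices of any clique must share a bag in every tree decomposition; so some bag has ≥ 5 vertices and tw(G) ≥ 4. Combining the bounds, tw(G) = 4.

Treewidth 4.
One optimal decomposition is:
Bags: B1 = {1, 3, 4, 5, 6}  B2 = {1, 2, 3, 4, 5}
Tree: B1–B2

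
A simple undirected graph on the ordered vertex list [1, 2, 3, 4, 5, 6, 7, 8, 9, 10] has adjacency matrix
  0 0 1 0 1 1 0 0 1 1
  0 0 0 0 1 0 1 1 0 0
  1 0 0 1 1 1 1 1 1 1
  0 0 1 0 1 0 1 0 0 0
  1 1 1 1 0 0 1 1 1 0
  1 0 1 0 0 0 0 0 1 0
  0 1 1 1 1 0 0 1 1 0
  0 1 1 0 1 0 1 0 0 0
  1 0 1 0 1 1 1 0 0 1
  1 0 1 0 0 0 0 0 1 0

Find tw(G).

A width-3 tree decomposition is:
Bags: B1 = {1, 3, 5, 9}  B2 = {3, 5, 7, 9}  B3 = {3, 5, 7, 8}  B4 = {3, 4, 5, 7}  B5 = {2, 5, 7, 8}  B6 = {1, 3, 9, 10}  B7 = {1, 3, 6, 9}
Tree: B1–B2, B2–B3, B2–B4, B3–B5, B1–B6, B6–B7
Every bag has size at most 4, so the width is 4 − 1 = 3 and tw(G) ≤ 3. For the lower bound, the 4 vertices {2, 5, 7, 8} are pairwise adjacent, and any tree decomposition puts a clique entirely inside one bag — forcing width ≥ 3. The upper and lower bounds meet at 3, so that is the treewidth.

3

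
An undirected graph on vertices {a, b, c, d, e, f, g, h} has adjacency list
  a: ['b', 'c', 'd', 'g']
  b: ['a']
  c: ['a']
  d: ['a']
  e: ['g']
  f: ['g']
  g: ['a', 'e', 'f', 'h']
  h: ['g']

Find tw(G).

1

A width-1 tree decomposition is:
Bags: B1 = {a, g}  B2 = {g, h}  B3 = {e, g}  B4 = {a, d}  B5 = {a, c}  B6 = {a, b}  B7 = {f, g}
Tree: B1–B2, B2–B3, B1–B4, B4–B5, B1–B6, B2–B7
The largest bag has 2 vertices, giving width 1; this decomposition certifies tw(G) ≤ 1. Since G has at least one edge (e.g. g–a), it is not an edgeless graph, so tw(G) ≥ 1. Hence tw(G) = 1 exactly.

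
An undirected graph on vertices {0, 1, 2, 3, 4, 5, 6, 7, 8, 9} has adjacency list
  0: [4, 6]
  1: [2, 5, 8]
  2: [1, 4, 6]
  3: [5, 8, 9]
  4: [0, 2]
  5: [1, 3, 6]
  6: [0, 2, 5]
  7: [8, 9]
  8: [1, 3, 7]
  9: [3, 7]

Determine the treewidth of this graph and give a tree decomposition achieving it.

Treewidth 2.
One optimal decomposition is:
Bags: B1 = {0, 4, 6}  B2 = {2, 4, 6}  B3 = {2, 5, 6}  B4 = {1, 2, 5}  B5 = {1, 3, 5}  B6 = {1, 3, 8}  B7 = {3, 8, 9}  B8 = {7, 8, 9}
Tree: B1–B2, B2–B3, B3–B4, B4–B5, B5–B6, B6–B7, B7–B8

Each bag holds 3 vertices, so the decomposition has width 2, which upper-bounds the treewidth. The edges 0–4–2–6–0 form a cycle, so G is not a tree and its treewidth is at least 2. Combining the bounds, tw(G) = 2.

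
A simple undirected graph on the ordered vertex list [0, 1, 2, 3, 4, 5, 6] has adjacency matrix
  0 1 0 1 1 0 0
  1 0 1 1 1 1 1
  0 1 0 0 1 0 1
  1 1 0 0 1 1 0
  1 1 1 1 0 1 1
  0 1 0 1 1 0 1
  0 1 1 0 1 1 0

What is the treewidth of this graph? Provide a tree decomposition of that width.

Treewidth 3.
Bags: B1 = {1, 3, 4, 5}  B2 = {1, 4, 5, 6}  B3 = {1, 2, 4, 6}  B4 = {0, 1, 3, 4}
Tree: B1–B2, B2–B3, B1–B4

Every bag has size at most 4, so the width is 4 − 1 = 3 and tw(G) ≤ 3. For the lower bound, the 4 vertices {1, 2, 4, 6} are pairwise adjacent, and any tree decomposition puts a clique entirely inside one bag — forcing width ≥ 3. Combining the bounds, tw(G) = 3.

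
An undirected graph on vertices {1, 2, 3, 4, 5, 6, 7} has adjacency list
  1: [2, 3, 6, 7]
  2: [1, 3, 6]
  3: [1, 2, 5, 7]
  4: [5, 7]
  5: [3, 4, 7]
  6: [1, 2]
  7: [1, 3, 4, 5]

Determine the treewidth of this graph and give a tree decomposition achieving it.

Every bag has size at most 3, so the width is 3 − 1 = 2 and tw(G) ≤ 2. For the lower bound, the 3 vertices {1, 2, 3} are pairwise adjacent, and any tree decomposition puts a clique entirely inside one bag — forcing width ≥ 2. Hence tw(G) = 2 exactly.

Treewidth 2.
One optimal decomposition is:
Bags: B1 = {1, 2, 3}  B2 = {1, 3, 7}  B3 = {3, 5, 7}  B4 = {4, 5, 7}  B5 = {1, 2, 6}
Tree: B1–B2, B2–B3, B3–B4, B1–B5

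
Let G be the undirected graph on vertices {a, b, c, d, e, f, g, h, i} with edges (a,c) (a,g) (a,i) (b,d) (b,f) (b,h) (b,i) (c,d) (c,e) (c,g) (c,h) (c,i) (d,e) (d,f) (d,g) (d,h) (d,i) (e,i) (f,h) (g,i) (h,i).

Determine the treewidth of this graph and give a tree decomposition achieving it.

Every bag has size at most 4, so the width is 4 − 1 = 3 and tw(G) ≤ 3. Conversely, {b, d, f, h} is a clique of size 4, and the vertices of any clique must share a bag in every tree decomposition; so some bag has ≥ 4 vertices and tw(G) ≥ 3. Combining the bounds, tw(G) = 3.

Treewidth 3.
Bags: B1 = {a, c, g, i}  B2 = {c, d, g, i}  B3 = {c, d, h, i}  B4 = {b, d, h, i}  B5 = {c, d, e, i}  B6 = {b, d, f, h}
Tree: B1–B2, B2–B3, B3–B4, B3–B5, B4–B6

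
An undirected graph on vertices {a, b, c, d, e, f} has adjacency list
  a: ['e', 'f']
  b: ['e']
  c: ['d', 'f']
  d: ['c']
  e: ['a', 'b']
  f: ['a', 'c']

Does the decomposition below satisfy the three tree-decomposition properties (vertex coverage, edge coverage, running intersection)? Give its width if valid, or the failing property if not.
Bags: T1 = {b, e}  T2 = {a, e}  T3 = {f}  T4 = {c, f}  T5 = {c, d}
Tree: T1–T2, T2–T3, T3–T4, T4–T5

No — edge (a,f) lies in no bag.

A tree decomposition must satisfy three properties: every vertex lies in some bag; for every edge, both endpoints lie together in some bag; and for every vertex, the bags containing it form a connected subtree. Here edge (a,f) lies in no bag, so the decomposition is invalid.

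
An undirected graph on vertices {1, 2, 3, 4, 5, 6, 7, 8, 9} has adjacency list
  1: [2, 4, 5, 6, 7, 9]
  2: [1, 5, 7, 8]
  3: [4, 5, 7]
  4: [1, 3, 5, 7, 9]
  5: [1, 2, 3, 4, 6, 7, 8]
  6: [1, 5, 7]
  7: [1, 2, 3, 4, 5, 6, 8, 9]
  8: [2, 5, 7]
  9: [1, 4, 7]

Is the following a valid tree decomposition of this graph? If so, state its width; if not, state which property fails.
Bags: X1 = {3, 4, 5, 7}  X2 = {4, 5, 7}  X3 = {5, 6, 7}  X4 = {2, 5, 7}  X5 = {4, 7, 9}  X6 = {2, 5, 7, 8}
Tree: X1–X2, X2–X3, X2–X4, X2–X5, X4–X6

No — vertex 1 appears in no bag.

A tree decomposition must satisfy three properties: every vertex lies in some bag; for every edge, both endpoints lie together in some bag; and for every vertex, the bags containing it form a connected subtree. Here vertex 1 appears in no bag, so the decomposition is invalid.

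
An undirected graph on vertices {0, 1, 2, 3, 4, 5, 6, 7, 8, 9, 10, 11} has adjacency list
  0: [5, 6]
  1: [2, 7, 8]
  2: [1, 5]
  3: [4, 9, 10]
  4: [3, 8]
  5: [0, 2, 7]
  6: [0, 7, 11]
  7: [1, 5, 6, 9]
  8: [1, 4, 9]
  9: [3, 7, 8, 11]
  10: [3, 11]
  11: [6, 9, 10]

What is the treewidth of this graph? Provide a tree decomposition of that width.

Treewidth 3.
One optimal decomposition is:
Bags: B1 = {0, 2, 5, 6}  B2 = {2, 5, 6, 7}  B3 = {1, 2, 6, 7}  B4 = {1, 6, 7, 11}  B5 = {1, 7, 9, 11}  B6 = {1, 8, 9, 11}  B7 = {8, 9, 10, 11}  B8 = {3, 8, 9, 10}  B9 = {3, 4, 8, 10}
Tree: B1–B2, B2–B3, B3–B4, B4–B5, B5–B6, B6–B7, B7–B8, B8–B9

Every bag has size at most 4, so the width is 4 − 1 = 3 and tw(G) ≤ 3. For the lower bound: the 4 vertex sets {0,2,5}, {6}, {7}, {1,8,9,11} are disjoint, each induces a connected subgraph, and every pair is joined by at least one edge of G. Contracting each set to a single vertex therefore yields K_{4} as a minor, and since treewidth is minor-monotone, tw(G) ≥ tw(K_{4}) = 3. The upper and lower bounds meet at 3, so that is the treewidth.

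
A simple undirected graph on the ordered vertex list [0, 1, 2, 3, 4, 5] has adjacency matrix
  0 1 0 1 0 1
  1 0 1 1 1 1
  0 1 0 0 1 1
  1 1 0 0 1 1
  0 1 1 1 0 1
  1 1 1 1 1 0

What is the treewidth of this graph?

A width-3 tree decomposition is:
Bags: B1 = {0, 1, 3, 5}  B2 = {1, 3, 4, 5}  B3 = {1, 2, 4, 5}
Tree: B1–B2, B2–B3
The largest bag has 4 vertices, giving width 3; this decomposition certifies tw(G) ≤ 3. On the other hand G contains the 4-clique {1, 2, 4, 5}. A clique must lie in a single bag of any decomposition, so no decomposition can have width below 3. Hence tw(G) = 3 exactly.

3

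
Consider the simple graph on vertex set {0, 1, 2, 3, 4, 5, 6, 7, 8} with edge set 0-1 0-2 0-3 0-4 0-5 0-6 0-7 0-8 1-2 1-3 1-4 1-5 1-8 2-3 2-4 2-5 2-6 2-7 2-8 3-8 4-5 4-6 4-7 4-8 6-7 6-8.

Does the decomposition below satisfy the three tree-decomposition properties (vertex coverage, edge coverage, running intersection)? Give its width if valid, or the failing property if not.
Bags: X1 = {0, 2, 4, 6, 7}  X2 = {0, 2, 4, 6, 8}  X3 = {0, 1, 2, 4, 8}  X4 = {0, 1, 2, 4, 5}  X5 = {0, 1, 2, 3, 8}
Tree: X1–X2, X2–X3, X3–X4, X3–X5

Checking the three conditions: (i) the bags cover all of {0, 1, 2, 3, 4, 5, 6, 7, 8}; (ii) for each edge, some bag contains both endpoints; (iii) the bags containing any fixed vertex form a subtree. All hold, so the decomposition is valid with width 5 − 1 = 4.

Yes; width 4.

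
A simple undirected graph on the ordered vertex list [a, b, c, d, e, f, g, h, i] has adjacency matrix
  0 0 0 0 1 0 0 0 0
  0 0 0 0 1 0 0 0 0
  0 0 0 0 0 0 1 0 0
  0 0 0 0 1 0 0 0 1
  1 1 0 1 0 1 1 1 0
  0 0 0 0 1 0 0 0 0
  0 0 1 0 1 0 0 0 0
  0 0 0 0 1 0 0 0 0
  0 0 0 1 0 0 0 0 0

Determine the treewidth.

A width-1 tree decomposition is:
Bags: B1 = {d, e}  B2 = {e, g}  B3 = {d, i}  B4 = {e, h}  B5 = {e, f}  B6 = {b, e}  B7 = {a, e}  B8 = {c, g}
Tree: B1–B2, B1–B3, B1–B4, B4–B5, B1–B6, B4–B7, B2–B8
Each bag holds 2 vertices, so the decomposition has width 1, which upper-bounds the treewidth. G has an edge, so its treewidth is at least 1. Combining the bounds, tw(G) = 1.

1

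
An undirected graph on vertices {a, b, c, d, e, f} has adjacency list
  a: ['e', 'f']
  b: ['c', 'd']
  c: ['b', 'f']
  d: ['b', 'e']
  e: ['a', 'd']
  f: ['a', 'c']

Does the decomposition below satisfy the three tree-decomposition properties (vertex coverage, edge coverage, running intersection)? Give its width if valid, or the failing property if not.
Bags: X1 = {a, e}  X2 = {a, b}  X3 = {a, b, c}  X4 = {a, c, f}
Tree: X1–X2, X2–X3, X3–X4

No — vertex d appears in no bag.

A tree decomposition must satisfy three properties: every vertex lies in some bag; for every edge, both endpoints lie together in some bag; and for every vertex, the bags containing it form a connected subtree. Here vertex d appears in no bag, so the decomposition is invalid.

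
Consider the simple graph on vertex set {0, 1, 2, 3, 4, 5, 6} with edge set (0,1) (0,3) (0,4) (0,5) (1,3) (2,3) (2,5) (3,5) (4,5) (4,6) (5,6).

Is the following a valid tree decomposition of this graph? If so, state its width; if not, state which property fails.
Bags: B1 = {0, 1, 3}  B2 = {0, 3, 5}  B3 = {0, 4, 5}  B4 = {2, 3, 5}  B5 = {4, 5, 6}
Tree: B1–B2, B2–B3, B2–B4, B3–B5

Yes; width 2.

Every vertex of G appears in some bag (union = {0, 1, 2, 3, 4, 5, 6}); every edge is covered by a bag; and for each vertex v the set of bags containing v is connected in the bag tree. The decomposition is therefore valid. The largest bag has 3 vertices, so the width is 2.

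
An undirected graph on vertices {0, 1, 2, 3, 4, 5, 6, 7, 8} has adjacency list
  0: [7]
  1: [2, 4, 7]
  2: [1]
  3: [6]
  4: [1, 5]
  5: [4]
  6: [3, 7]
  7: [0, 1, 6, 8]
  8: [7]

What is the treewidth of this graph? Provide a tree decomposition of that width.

Treewidth 1.
One optimal decomposition is:
Bags: B1 = {1, 7}  B2 = {6, 7}  B3 = {3, 6}  B4 = {1, 4}  B5 = {0, 7}  B6 = {7, 8}  B7 = {4, 5}  B8 = {1, 2}
Tree: B1–B2, B2–B3, B1–B4, B1–B5, B5–B6, B4–B7, B4–B8

Every bag has size at most 2, so the width is 2 − 1 = 1 and tw(G) ≤ 1. G has an edge, so its treewidth is at least 1. Therefore the treewidth is 1.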